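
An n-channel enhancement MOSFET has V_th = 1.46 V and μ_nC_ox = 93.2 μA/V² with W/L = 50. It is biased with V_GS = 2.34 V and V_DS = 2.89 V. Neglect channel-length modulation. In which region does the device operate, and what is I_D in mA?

Saturation; I_D = 1.80 mA

k_n = μ_nC_ox · (W/L) = 4.66 mA/V².
V_ov = V_GS − V_th = 2.34 − 1.46 = 0.88 V.
Since V_DS = 2.89 V ≥ V_ov = 0.88 V, the device is in saturation.
I_D = ½ k_n V_ov² = 0.5 × 4.66 × 0.88² = 1.8 mA.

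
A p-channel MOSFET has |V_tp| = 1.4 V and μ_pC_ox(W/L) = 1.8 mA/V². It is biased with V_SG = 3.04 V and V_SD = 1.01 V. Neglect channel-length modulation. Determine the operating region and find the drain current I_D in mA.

Triode; I_D = 2.06 mA

V_ov = V_SG − |V_tp| = 3.04 − 1.4 = 1.64 V.
Since V_SD = 1.01 V < V_ov = 1.64 V, the device is in the triode region.
I_D = k_p [V_ov · V_SD − ½ V_SD²] = 1.8 × [1.64 × 1.01 − 0.5 × 1.01²] = 2.06 mA.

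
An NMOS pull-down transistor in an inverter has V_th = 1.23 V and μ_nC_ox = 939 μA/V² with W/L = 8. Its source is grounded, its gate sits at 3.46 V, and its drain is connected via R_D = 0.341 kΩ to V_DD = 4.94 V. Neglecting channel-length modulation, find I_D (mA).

I_D = 11.9 mA

V_GS = V_G = 3.46 V, so V_ov = 3.46 − 1.23 = 2.23 V.
k_n = μ_nC_ox · (W/L) = 7.512 mA/V².
Assume saturation: I_D = ½ k_n V_ov² = 0.5 × 7.512 × 2.23² = 18.7 mA, giving V_DS = V_DD − I_D R_D = 4.94 − 18.7 × 0.341 = -1.43 V.
But -1.43 V < V_ov = 2.23 V, so the device is actually in triode.
In triode I_D = k_n[V_ov V_DS − ½ V_DS²] and I_D = (V_DD − V_DS)/R_D. Equating: 1.28 V_DS² − 6.712 V_DS + 4.94 = 0, giving V_DS = 0.886 V (the root below V_ov).
I_D = (4.94 − 0.886) / 0.341 = 11.9 mA.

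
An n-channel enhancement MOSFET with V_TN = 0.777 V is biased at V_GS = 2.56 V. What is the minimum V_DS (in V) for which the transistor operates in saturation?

The boundary between triode and saturation is V_DS = V_GS − V_TN = V_ov.
V_ov = 2.56 − 0.777 = 1.78 V.

V_DS,sat = 1.78 V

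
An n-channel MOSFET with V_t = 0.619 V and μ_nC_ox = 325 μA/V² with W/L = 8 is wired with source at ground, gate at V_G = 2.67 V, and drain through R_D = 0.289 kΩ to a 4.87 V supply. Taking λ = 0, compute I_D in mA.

V_GS = V_G = 2.67 V, so V_ov = 2.67 − 0.619 = 2.05 V.
k_n = μ_nC_ox · (W/L) = 2.6 mA/V².
Assume saturation: I_D = ½ k_n V_ov² = 0.5 × 2.6 × 2.05² = 5.47 mA, giving V_DS = V_DD − I_D R_D = 4.87 − 5.47 × 0.289 = 3.29 V.
V_DS = 3.29 V ≥ V_ov = 2.05 V, confirming saturation.

I_D = 5.47 mA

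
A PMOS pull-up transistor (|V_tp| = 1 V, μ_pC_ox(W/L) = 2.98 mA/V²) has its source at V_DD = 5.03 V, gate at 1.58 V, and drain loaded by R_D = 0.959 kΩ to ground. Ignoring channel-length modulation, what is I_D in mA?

V_SG = V_DD − V_G = 5.03 − 1.58 = 3.45 V, so V_ov = 3.45 − 1 = 2.45 V.
Assume saturation: I_D = ½ k_p V_ov² = 0.5 × 2.98 × 2.45² = 8.94 mA, giving V_SD = V_DD − I_D R_D = 5.03 − 8.94 × 0.959 = -3.55 V.
But -3.55 V < V_ov = 2.45 V, so the device is actually in triode.
In triode I_D = k_p[V_ov V_SD − ½ V_SD²] and I_D = (V_DD − V_SD)/R_D. Equating: 1.43 V_SD² − 8.002 V_SD + 5.03 = 0, giving V_SD = 0.722 V (the root below V_ov).
I_D = (5.03 − 0.722) / 0.959 = 4.49 mA.

I_D = 4.49 mA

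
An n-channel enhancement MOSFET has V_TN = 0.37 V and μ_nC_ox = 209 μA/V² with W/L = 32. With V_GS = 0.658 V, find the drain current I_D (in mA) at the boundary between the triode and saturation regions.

At the boundary V_DS = V_ov = V_GS − V_TN = 0.658 − 0.37 = 0.288 V.
k_n = μ_nC_ox · (W/L) = 6.688 mA/V².
I_D = ½ k_n V_ov² = 0.5 × 6.688 × 0.288² = 0.277 mA.

I_D = 0.277 mA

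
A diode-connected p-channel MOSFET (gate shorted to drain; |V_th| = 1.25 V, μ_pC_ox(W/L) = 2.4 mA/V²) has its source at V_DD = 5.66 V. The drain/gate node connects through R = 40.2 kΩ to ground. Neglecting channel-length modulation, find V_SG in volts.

With gate tied to drain, V_SG = V_SD ≥ V_SG − |V_th|, so the device is in saturation.
KCL at the drain: ½ k_p (V_SG − |V_th|)² = (V_DD − V_SG)/R.
Let x = V_SG − 1.25. Then 48.2 x² + x − 4.41 = 0, giving x = 0.292 V (positive root), so V_SG = 1.54 V.
I_D = (V_DD − V_SG)/R = (5.66 − 1.54) / 40.2 = 0.102 mA.

V_SG = 1.54 V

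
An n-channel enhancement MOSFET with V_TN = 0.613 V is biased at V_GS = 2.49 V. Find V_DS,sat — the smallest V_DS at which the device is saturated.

The boundary between triode and saturation is V_DS = V_GS − V_TN = V_ov.
V_ov = 2.49 − 0.613 = 1.88 V.

V_DS,sat = 1.88 V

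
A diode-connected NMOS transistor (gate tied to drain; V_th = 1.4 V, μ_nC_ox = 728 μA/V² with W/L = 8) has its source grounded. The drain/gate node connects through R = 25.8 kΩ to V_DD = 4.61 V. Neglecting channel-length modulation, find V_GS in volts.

With gate tied to drain, V_GS = V_DS ≥ V_GS − V_th, so the device is in saturation.
k_n = μ_nC_ox · (W/L) = 5.824 mA/V².
KCL at the drain: ½ k_n (V_GS − V_th)² = (V_DD − V_GS)/R.
Let x = V_GS − 1.4. Then 75.1 x² + x − 3.21 = 0, giving x = 0.2 V (positive root), so V_GS = 1.6 V.
I_D = (V_DD − V_GS)/R = (4.61 − 1.6) / 25.8 = 0.117 mA.

V_GS = 1.60 V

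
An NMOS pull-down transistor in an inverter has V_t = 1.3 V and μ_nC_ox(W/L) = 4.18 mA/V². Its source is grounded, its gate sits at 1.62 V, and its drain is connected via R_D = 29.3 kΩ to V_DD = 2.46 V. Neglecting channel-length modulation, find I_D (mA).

V_GS = V_G = 1.62 V, so V_ov = 1.62 − 1.3 = 0.32 V.
Assume saturation: I_D = ½ k_n V_ov² = 0.5 × 4.18 × 0.32² = 0.214 mA, giving V_DS = V_DD − I_D R_D = 2.46 − 0.214 × 29.3 = -3.81 V.
But -3.81 V < V_ov = 0.32 V, so the device is actually in triode.
In triode I_D = k_n[V_ov V_DS − ½ V_DS²] and I_D = (V_DD − V_DS)/R_D. Equating: 61.2 V_DS² − 40.19 V_DS + 2.46 = 0, giving V_DS = 0.0683 V (the root below V_ov).
I_D = (2.46 − 0.0683) / 29.3 = 0.0816 mA.

I_D = 0.0816 mA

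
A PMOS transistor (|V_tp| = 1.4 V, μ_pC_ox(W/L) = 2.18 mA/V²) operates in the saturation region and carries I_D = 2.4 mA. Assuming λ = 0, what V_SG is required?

V_SG = 2.88 V

In saturation I_D = ½ k_p (V_SG − |V_tp|)², so V_SG − |V_tp| = √(2 I_D / k_p) = √(2 × 2.4 / 2.18) = 1.48 V.
V_SG = 1.4 + 1.48 = 2.88 V.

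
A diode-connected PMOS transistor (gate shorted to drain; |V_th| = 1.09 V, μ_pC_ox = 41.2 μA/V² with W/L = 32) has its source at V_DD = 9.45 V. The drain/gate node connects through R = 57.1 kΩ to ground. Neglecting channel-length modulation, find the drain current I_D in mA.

I_D = 0.138 mA

With gate tied to drain, V_SG = V_SD ≥ V_SG − |V_th|, so the device is in saturation.
k_p = μ_pC_ox · (W/L) = 1.318 mA/V².
KCL at the drain: ½ k_p (V_SG − |V_th|)² = (V_DD − V_SG)/R.
Let x = V_SG − 1.09. Then 37.6 x² + x − 8.36 = 0, giving x = 0.458 V (positive root), so V_SG = 1.55 V.
I_D = (V_DD − V_SG)/R = (9.45 − 1.55) / 57.1 = 0.138 mA.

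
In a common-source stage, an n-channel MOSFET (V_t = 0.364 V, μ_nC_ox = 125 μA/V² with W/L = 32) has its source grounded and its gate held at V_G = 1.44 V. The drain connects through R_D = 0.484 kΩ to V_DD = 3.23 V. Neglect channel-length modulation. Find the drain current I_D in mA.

V_GS = V_G = 1.44 V, so V_ov = 1.44 − 0.364 = 1.08 V.
k_n = μ_nC_ox · (W/L) = 4 mA/V².
Assume saturation: I_D = ½ k_n V_ov² = 0.5 × 4 × 1.08² = 2.32 mA, giving V_DS = V_DD − I_D R_D = 3.23 − 2.32 × 0.484 = 2.11 V.
V_DS = 2.11 V ≥ V_ov = 1.08 V, confirming saturation.

I_D = 2.32 mA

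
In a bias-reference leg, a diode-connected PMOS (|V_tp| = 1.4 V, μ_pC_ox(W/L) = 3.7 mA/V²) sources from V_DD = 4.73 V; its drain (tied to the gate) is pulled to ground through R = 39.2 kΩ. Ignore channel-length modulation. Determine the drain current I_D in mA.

With gate tied to drain, V_SG = V_SD ≥ V_SG − |V_tp|, so the device is in saturation.
KCL at the drain: ½ k_p (V_SG − |V_tp|)² = (V_DD − V_SG)/R.
Let x = V_SG − 1.4. Then 72.5 x² + x − 3.33 = 0, giving x = 0.208 V (positive root), so V_SG = 1.61 V.
I_D = (V_DD − V_SG)/R = (4.73 − 1.61) / 39.2 = 0.0797 mA.

I_D = 0.0797 mA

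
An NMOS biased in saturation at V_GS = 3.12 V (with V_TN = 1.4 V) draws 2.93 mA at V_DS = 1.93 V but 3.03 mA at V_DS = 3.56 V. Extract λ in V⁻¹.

λ = 0.0218 V⁻¹

With V_GS fixed, I_D ∝ (1 + λ V_DS) in saturation, so I_D2/I_D1 = (1 + λ V_DS2)/(1 + λ V_DS1).
3.03/2.93 = 1.034 = (1 + 3.56 λ)/(1 + 1.93 λ).
Solving: λ (I_D1 V_DS2 − I_D2 V_DS1) = I_D2 − I_D1, so λ = (3.03 − 2.93) / (2.93 × 3.56 − 3.03 × 1.93) = 0.1 / 4.58 = 0.0218 V⁻¹.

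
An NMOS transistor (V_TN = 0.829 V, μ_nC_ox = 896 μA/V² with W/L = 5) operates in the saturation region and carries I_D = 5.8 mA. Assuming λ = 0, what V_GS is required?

V_GS = 2.44 V

k_n = μ_nC_ox · (W/L) = 4.48 mA/V².
In saturation I_D = ½ k_n (V_GS − V_TN)², so V_GS − V_TN = √(2 I_D / k_n) = √(2 × 5.8 / 4.48) = 1.61 V.
V_GS = 0.829 + 1.61 = 2.44 V.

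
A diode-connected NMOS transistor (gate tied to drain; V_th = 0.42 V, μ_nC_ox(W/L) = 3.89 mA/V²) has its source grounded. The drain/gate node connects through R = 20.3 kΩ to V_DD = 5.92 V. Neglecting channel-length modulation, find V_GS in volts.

With gate tied to drain, V_GS = V_DS ≥ V_GS − V_th, so the device is in saturation.
KCL at the drain: ½ k_n (V_GS − V_th)² = (V_DD − V_GS)/R.
Let x = V_GS − 0.42. Then 39.5 x² + x − 5.5 = 0, giving x = 0.361 V (positive root), so V_GS = 0.781 V.
I_D = (V_DD − V_GS)/R = (5.92 − 0.781) / 20.3 = 0.253 mA.

V_GS = 0.781 V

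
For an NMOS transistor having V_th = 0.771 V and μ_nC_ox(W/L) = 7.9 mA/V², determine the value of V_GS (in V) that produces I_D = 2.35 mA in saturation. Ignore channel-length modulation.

In saturation I_D = ½ k_n (V_GS − V_th)², so V_GS − V_th = √(2 I_D / k_n) = √(2 × 2.35 / 7.9) = 0.771 V.
V_GS = 0.771 + 0.771 = 1.54 V.

V_GS = 1.54 V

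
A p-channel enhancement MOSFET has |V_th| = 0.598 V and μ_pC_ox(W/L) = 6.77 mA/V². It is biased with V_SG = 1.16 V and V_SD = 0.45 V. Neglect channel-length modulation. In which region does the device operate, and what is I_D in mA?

Triode; I_D = 1.03 mA

V_ov = V_SG − |V_th| = 1.16 − 0.598 = 0.562 V.
Since V_SD = 0.45 V < V_ov = 0.562 V, the device is in the triode region.
I_D = k_p [V_ov · V_SD − ½ V_SD²] = 6.77 × [0.562 × 0.45 − 0.5 × 0.45²] = 1.03 mA.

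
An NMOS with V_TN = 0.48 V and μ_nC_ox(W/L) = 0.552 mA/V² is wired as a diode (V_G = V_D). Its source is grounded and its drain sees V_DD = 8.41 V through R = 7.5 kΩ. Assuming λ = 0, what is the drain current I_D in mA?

With gate tied to drain, V_GS = V_DS ≥ V_GS − V_TN, so the device is in saturation.
KCL at the drain: ½ k_n (V_GS − V_TN)² = (V_DD − V_GS)/R.
Let x = V_GS − 0.48. Then 2.07 x² + x − 7.93 = 0, giving x = 1.73 V (positive root), so V_GS = 2.21 V.
I_D = (V_DD − V_GS)/R = (8.41 − 2.21) / 7.5 = 0.827 mA.

I_D = 0.827 mA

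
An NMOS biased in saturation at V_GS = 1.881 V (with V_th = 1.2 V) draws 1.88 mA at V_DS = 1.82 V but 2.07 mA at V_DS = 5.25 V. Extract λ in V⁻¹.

With V_GS fixed, I_D ∝ (1 + λ V_DS) in saturation, so I_D2/I_D1 = (1 + λ V_DS2)/(1 + λ V_DS1).
2.07/1.88 = 1.101 = (1 + 5.25 λ)/(1 + 1.82 λ).
Solving: λ (I_D1 V_DS2 − I_D2 V_DS1) = I_D2 − I_D1, so λ = (2.07 − 1.88) / (1.88 × 5.25 − 2.07 × 1.82) = 0.19 / 6.1 = 0.0311 V⁻¹.

λ = 0.0311 V⁻¹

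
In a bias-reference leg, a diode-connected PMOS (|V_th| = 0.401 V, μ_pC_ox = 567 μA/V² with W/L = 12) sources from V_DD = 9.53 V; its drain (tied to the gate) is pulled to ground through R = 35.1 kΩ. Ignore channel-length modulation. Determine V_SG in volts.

V_SG = 0.673 V

With gate tied to drain, V_SG = V_SD ≥ V_SG − |V_th|, so the device is in saturation.
k_p = μ_pC_ox · (W/L) = 6.804 mA/V².
KCL at the drain: ½ k_p (V_SG − |V_th|)² = (V_DD − V_SG)/R.
Let x = V_SG − 0.401. Then 119 x² + x − 9.129 = 0, giving x = 0.272 V (positive root), so V_SG = 0.673 V.
I_D = (V_DD − V_SG)/R = (9.53 − 0.673) / 35.1 = 0.252 mA.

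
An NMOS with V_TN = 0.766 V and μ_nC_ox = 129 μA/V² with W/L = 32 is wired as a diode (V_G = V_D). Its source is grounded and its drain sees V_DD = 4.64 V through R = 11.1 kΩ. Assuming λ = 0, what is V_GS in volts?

With gate tied to drain, V_GS = V_DS ≥ V_GS − V_TN, so the device is in saturation.
k_n = μ_nC_ox · (W/L) = 4.128 mA/V².
KCL at the drain: ½ k_n (V_GS − V_TN)² = (V_DD − V_GS)/R.
Let x = V_GS − 0.766. Then 22.9 x² + x − 3.874 = 0, giving x = 0.39 V (positive root), so V_GS = 1.16 V.
I_D = (V_DD − V_GS)/R = (4.64 − 1.16) / 11.1 = 0.314 mA.

V_GS = 1.16 V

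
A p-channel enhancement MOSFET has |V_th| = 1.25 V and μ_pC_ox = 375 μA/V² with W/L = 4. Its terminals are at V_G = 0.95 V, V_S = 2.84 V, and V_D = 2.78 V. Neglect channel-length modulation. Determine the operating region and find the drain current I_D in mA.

V_SG = V_S − V_G = 2.84 − 0.95 = 1.89 V; V_SD = V_S − V_D = 2.84 − 2.78 = 0.06 V.
k_p = μ_pC_ox · (W/L) = 1.5 mA/V².
V_ov = V_SG − |V_th| = 1.89 − 1.25 = 0.64 V.
Since V_SD = 0.06 V < V_ov = 0.64 V, the device is in the triode region.
I_D = k_p [V_ov · V_SD − ½ V_SD²] = 1.5 × [0.64 × 0.06 − 0.5 × 0.06²] = 0.0549 mA.

Triode; I_D = 0.0549 mA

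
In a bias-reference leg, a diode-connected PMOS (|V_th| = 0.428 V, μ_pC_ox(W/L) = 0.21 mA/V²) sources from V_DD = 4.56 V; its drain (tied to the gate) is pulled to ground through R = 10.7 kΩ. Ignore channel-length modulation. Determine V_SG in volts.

V_SG = 1.95 V

With gate tied to drain, V_SG = V_SD ≥ V_SG − |V_th|, so the device is in saturation.
KCL at the drain: ½ k_p (V_SG − |V_th|)² = (V_DD − V_SG)/R.
Let x = V_SG − 0.428. Then 1.12 x² + x − 4.132 = 0, giving x = 1.52 V (positive root), so V_SG = 1.95 V.
I_D = (V_DD − V_SG)/R = (4.56 − 1.95) / 10.7 = 0.244 mA.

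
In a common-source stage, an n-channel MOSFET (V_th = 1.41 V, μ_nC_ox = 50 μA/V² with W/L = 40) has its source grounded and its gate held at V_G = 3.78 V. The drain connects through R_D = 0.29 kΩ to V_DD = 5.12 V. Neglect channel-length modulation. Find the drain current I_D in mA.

I_D = 5.62 mA

V_GS = V_G = 3.78 V, so V_ov = 3.78 − 1.41 = 2.37 V.
k_n = μ_nC_ox · (W/L) = 2 mA/V².
Assume saturation: I_D = ½ k_n V_ov² = 0.5 × 2 × 2.37² = 5.62 mA, giving V_DS = V_DD − I_D R_D = 5.12 − 5.62 × 0.29 = 3.49 V.
V_DS = 3.49 V ≥ V_ov = 2.37 V, confirming saturation.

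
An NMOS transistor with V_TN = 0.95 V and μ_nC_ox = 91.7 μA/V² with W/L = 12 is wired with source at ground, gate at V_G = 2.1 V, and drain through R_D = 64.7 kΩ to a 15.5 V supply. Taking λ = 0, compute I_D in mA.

I_D = 0.236 mA

V_GS = V_G = 2.1 V, so V_ov = 2.1 − 0.95 = 1.15 V.
k_n = μ_nC_ox · (W/L) = 1.1 mA/V².
Assume saturation: I_D = ½ k_n V_ov² = 0.5 × 1.1 × 1.15² = 0.728 mA, giving V_DS = V_DD − I_D R_D = 15.5 − 0.728 × 64.7 = -31.6 V.
But -31.6 V < V_ov = 1.15 V, so the device is actually in triode.
In triode I_D = k_n[V_ov V_DS − ½ V_DS²] and I_D = (V_DD − V_DS)/R_D. Equating: 35.6 V_DS² − 82.88 V_DS + 15.5 = 0, giving V_DS = 0.205 V (the root below V_ov).
I_D = (15.5 − 0.205) / 64.7 = 0.236 mA.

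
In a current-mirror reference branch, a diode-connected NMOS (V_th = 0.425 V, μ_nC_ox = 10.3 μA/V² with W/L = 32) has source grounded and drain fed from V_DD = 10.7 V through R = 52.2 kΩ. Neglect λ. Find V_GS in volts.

With gate tied to drain, V_GS = V_DS ≥ V_GS − V_th, so the device is in saturation.
k_n = μ_nC_ox · (W/L) = 0.3296 mA/V².
KCL at the drain: ½ k_n (V_GS − V_th)² = (V_DD − V_GS)/R.
Let x = V_GS − 0.425. Then 8.6 x² + x − 10.27 = 0, giving x = 1.04 V (positive root), so V_GS = 1.46 V.
I_D = (V_DD − V_GS)/R = (10.7 − 1.46) / 52.2 = 0.177 mA.

V_GS = 1.46 V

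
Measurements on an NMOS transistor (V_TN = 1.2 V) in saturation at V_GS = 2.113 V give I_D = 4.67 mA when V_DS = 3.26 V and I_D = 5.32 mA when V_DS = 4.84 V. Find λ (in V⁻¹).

With V_GS fixed, I_D ∝ (1 + λ V_DS) in saturation, so I_D2/I_D1 = (1 + λ V_DS2)/(1 + λ V_DS1).
5.32/4.67 = 1.139 = (1 + 4.84 λ)/(1 + 3.26 λ).
Solving: λ (I_D1 V_DS2 − I_D2 V_DS1) = I_D2 − I_D1, so λ = (5.32 − 4.67) / (4.67 × 4.84 − 5.32 × 3.26) = 0.65 / 5.26 = 0.124 V⁻¹.

λ = 0.124 V⁻¹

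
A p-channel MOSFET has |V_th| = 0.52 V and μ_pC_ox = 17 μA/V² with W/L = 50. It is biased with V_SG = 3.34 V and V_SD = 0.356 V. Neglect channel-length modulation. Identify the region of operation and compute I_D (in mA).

k_p = μ_pC_ox · (W/L) = 0.85 mA/V².
V_ov = V_SG − |V_th| = 3.34 − 0.52 = 2.82 V.
Since V_SD = 0.356 V < V_ov = 2.82 V, the device is in the triode region.
I_D = k_p [V_ov · V_SD − ½ V_SD²] = 0.85 × [2.82 × 0.356 − 0.5 × 0.356²] = 0.799 mA.

Triode; I_D = 0.799 mA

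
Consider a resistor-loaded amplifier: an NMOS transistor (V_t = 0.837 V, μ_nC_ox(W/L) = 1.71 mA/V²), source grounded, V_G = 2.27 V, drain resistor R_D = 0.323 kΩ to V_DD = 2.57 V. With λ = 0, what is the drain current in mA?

I_D = 1.76 mA

V_GS = V_G = 2.27 V, so V_ov = 2.27 − 0.837 = 1.43 V.
Assume saturation: I_D = ½ k_n V_ov² = 0.5 × 1.71 × 1.43² = 1.76 mA, giving V_DS = V_DD − I_D R_D = 2.57 − 1.76 × 0.323 = 2 V.
V_DS = 2 V ≥ V_ov = 1.43 V, confirming saturation.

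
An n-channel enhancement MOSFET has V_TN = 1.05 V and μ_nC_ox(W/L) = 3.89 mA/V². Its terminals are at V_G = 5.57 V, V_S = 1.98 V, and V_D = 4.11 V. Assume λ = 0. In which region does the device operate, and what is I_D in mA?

Triode; I_D = 12.2 mA

V_GS = V_G − V_S = 5.57 − 1.98 = 3.59 V; V_DS = V_D − V_S = 4.11 − 1.98 = 2.13 V.
V_ov = V_GS − V_TN = 3.59 − 1.05 = 2.54 V.
Since V_DS = 2.13 V < V_ov = 2.54 V, the device is in the triode region.
I_D = k_n [V_ov · V_DS − ½ V_DS²] = 3.89 × [2.54 × 2.13 − 0.5 × 2.13²] = 12.2 mA.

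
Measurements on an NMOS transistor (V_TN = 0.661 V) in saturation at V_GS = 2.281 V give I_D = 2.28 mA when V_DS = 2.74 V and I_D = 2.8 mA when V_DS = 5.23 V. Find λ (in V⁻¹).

With V_GS fixed, I_D ∝ (1 + λ V_DS) in saturation, so I_D2/I_D1 = (1 + λ V_DS2)/(1 + λ V_DS1).
2.8/2.28 = 1.228 = (1 + 5.23 λ)/(1 + 2.74 λ).
Solving: λ (I_D1 V_DS2 − I_D2 V_DS1) = I_D2 − I_D1, so λ = (2.8 − 2.28) / (2.28 × 5.23 − 2.8 × 2.74) = 0.52 / 4.25 = 0.122 V⁻¹.

λ = 0.122 V⁻¹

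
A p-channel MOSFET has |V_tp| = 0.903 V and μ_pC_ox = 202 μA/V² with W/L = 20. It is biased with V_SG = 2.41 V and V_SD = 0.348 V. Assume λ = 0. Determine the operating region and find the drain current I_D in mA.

Triode; I_D = 1.87 mA

k_p = μ_pC_ox · (W/L) = 4.04 mA/V².
V_ov = V_SG − |V_tp| = 2.41 − 0.903 = 1.51 V.
Since V_SD = 0.348 V < V_ov = 1.51 V, the device is in the triode region.
I_D = k_p [V_ov · V_SD − ½ V_SD²] = 4.04 × [1.51 × 0.348 − 0.5 × 0.348²] = 1.87 mA.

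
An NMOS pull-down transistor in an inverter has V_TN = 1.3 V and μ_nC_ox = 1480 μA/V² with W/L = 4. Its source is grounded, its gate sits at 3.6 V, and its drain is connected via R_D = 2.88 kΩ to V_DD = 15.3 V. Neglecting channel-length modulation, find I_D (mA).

I_D = 5.17 mA

V_GS = V_G = 3.6 V, so V_ov = 3.6 − 1.3 = 2.3 V.
k_n = μ_nC_ox · (W/L) = 5.92 mA/V².
Assume saturation: I_D = ½ k_n V_ov² = 0.5 × 5.92 × 2.3² = 15.7 mA, giving V_DS = V_DD − I_D R_D = 15.3 − 15.7 × 2.88 = -29.8 V.
But -29.8 V < V_ov = 2.3 V, so the device is actually in triode.
In triode I_D = k_n[V_ov V_DS − ½ V_DS²] and I_D = (V_DD − V_DS)/R_D. Equating: 8.52 V_DS² − 40.21 V_DS + 15.3 = 0, giving V_DS = 0.417 V (the root below V_ov).
I_D = (15.3 − 0.417) / 2.88 = 5.17 mA.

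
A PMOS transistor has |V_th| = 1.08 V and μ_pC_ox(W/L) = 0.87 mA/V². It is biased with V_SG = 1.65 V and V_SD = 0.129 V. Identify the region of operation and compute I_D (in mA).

Triode; I_D = 0.0567 mA

V_ov = V_SG − |V_th| = 1.65 − 1.08 = 0.57 V.
Since V_SD = 0.129 V < V_ov = 0.57 V, the device is in the triode region.
I_D = k_p [V_ov · V_SD − ½ V_SD²] = 0.87 × [0.57 × 0.129 − 0.5 × 0.129²] = 0.0567 mA.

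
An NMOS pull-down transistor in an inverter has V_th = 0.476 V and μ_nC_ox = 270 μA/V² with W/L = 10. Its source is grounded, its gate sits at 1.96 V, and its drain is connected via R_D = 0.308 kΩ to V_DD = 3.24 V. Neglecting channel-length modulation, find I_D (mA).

V_GS = V_G = 1.96 V, so V_ov = 1.96 − 0.476 = 1.48 V.
k_n = μ_nC_ox · (W/L) = 2.7 mA/V².
Assume saturation: I_D = ½ k_n V_ov² = 0.5 × 2.7 × 1.48² = 2.97 mA, giving V_DS = V_DD − I_D R_D = 3.24 − 2.97 × 0.308 = 2.32 V.
V_DS = 2.32 V ≥ V_ov = 1.48 V, confirming saturation.

I_D = 2.97 mA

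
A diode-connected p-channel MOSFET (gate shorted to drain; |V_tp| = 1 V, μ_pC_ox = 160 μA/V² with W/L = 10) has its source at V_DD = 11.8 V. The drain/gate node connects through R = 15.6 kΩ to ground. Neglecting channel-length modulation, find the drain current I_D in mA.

With gate tied to drain, V_SG = V_SD ≥ V_SG − |V_tp|, so the device is in saturation.
k_p = μ_pC_ox · (W/L) = 1.6 mA/V².
KCL at the drain: ½ k_p (V_SG − |V_tp|)² = (V_DD − V_SG)/R.
Let x = V_SG − 1. Then 12.5 x² + x − 10.8 = 0, giving x = 0.891 V (positive root), so V_SG = 1.89 V.
I_D = (V_DD − V_SG)/R = (11.8 − 1.89) / 15.6 = 0.635 mA.

I_D = 0.635 mA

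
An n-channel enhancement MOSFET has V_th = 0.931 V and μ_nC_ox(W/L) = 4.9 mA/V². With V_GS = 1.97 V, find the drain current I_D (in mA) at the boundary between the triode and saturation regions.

I_D = 2.64 mA

At the boundary V_DS = V_ov = V_GS − V_th = 1.97 − 0.931 = 1.04 V.
I_D = ½ k_n V_ov² = 0.5 × 4.9 × 1.04² = 2.64 mA.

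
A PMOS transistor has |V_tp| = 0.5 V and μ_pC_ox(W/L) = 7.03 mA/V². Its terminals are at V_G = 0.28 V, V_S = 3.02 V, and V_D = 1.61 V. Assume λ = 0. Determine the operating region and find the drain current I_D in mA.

V_SG = V_S − V_G = 3.02 − 0.28 = 2.74 V; V_SD = V_S − V_D = 3.02 − 1.61 = 1.41 V.
V_ov = V_SG − |V_tp| = 2.74 − 0.5 = 2.24 V.
Since V_SD = 1.41 V < V_ov = 2.24 V, the device is in the triode region.
I_D = k_p [V_ov · V_SD − ½ V_SD²] = 7.03 × [2.24 × 1.41 − 0.5 × 1.41²] = 15.2 mA.

Triode; I_D = 15.2 mA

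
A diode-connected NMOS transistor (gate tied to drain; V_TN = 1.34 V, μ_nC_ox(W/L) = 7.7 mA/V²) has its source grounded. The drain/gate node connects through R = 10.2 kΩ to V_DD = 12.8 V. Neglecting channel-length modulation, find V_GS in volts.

With gate tied to drain, V_GS = V_DS ≥ V_GS − V_TN, so the device is in saturation.
KCL at the drain: ½ k_n (V_GS − V_TN)² = (V_DD − V_GS)/R.
Let x = V_GS − 1.34. Then 39.3 x² + x − 11.46 = 0, giving x = 0.528 V (positive root), so V_GS = 1.87 V.
I_D = (V_DD − V_GS)/R = (12.8 − 1.87) / 10.2 = 1.07 mA.

V_GS = 1.87 V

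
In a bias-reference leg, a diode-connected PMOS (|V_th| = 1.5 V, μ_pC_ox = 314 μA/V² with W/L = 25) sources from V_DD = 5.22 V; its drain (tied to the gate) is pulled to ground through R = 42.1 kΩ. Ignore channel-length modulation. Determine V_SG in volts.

With gate tied to drain, V_SG = V_SD ≥ V_SG − |V_th|, so the device is in saturation.
k_p = μ_pC_ox · (W/L) = 7.85 mA/V².
KCL at the drain: ½ k_p (V_SG − |V_th|)² = (V_DD − V_SG)/R.
Let x = V_SG − 1.5. Then 165 x² + x − 3.72 = 0, giving x = 0.147 V (positive root), so V_SG = 1.65 V.
I_D = (V_DD − V_SG)/R = (5.22 − 1.65) / 42.1 = 0.0849 mA.

V_SG = 1.65 V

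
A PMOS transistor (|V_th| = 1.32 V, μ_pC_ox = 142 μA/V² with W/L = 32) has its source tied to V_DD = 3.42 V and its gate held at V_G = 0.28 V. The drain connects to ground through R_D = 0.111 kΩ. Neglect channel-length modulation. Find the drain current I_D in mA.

V_SG = V_DD − V_G = 3.42 − 0.28 = 3.14 V, so V_ov = 3.14 − 1.32 = 1.82 V.
k_p = μ_pC_ox · (W/L) = 4.544 mA/V².
Assume saturation: I_D = ½ k_p V_ov² = 0.5 × 4.544 × 1.82² = 7.53 mA, giving V_SD = V_DD − I_D R_D = 3.42 − 7.53 × 0.111 = 2.58 V.
V_SD = 2.58 V ≥ V_ov = 1.82 V, confirming saturation.

I_D = 7.53 mA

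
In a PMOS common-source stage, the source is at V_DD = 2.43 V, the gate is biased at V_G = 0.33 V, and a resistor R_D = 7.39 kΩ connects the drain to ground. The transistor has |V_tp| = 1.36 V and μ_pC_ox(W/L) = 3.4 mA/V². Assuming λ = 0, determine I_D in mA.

V_SG = V_DD − V_G = 2.43 − 0.33 = 2.1 V, so V_ov = 2.1 − 1.36 = 0.74 V.
Assume saturation: I_D = ½ k_p V_ov² = 0.5 × 3.4 × 0.74² = 0.931 mA, giving V_SD = V_DD − I_D R_D = 2.43 − 0.931 × 7.39 = -4.45 V.
But -4.45 V < V_ov = 0.74 V, so the device is actually in triode.
In triode I_D = k_p[V_ov V_SD − ½ V_SD²] and I_D = (V_DD − V_SD)/R_D. Equating: 12.6 V_SD² − 19.59 V_SD + 2.43 = 0, giving V_SD = 0.136 V (the root below V_ov).
I_D = (2.43 − 0.136) / 7.39 = 0.31 mA.

I_D = 0.310 mA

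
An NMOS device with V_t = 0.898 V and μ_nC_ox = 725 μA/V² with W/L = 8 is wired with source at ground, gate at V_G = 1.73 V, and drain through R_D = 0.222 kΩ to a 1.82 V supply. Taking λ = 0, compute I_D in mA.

I_D = 2.01 mA

V_GS = V_G = 1.73 V, so V_ov = 1.73 − 0.898 = 0.832 V.
k_n = μ_nC_ox · (W/L) = 5.8 mA/V².
Assume saturation: I_D = ½ k_n V_ov² = 0.5 × 5.8 × 0.832² = 2.01 mA, giving V_DS = V_DD − I_D R_D = 1.82 − 2.01 × 0.222 = 1.37 V.
V_DS = 1.37 V ≥ V_ov = 0.832 V, confirming saturation.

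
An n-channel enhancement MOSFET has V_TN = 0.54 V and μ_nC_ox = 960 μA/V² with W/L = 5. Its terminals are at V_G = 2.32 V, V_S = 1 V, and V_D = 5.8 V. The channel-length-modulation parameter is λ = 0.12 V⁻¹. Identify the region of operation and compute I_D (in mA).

V_GS = V_G − V_S = 2.32 − 1 = 1.32 V; V_DS = V_D − V_S = 5.8 − 1 = 4.8 V.
k_n = μ_nC_ox · (W/L) = 4.8 mA/V².
V_ov = V_GS − V_TN = 1.32 − 0.54 = 0.78 V.
Since V_DS = 4.8 V ≥ V_ov = 0.78 V, the device is in saturation.
I_D = ½ k_n V_ov² (1 + λ V_DS) = 0.5 × 4.8 × 0.78² × (1 + 0.12 × 4.8) = 2.3 mA.

Saturation; I_D = 2.30 mA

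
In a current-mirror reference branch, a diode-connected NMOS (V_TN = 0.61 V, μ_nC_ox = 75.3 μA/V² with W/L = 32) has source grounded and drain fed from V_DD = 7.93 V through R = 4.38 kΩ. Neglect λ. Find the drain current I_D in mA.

With gate tied to drain, V_GS = V_DS ≥ V_GS − V_TN, so the device is in saturation.
k_n = μ_nC_ox · (W/L) = 2.41 mA/V².
KCL at the drain: ½ k_n (V_GS − V_TN)² = (V_DD − V_GS)/R.
Let x = V_GS − 0.61. Then 5.28 x² + x − 7.32 = 0, giving x = 1.09 V (positive root), so V_GS = 1.7 V.
I_D = (V_DD − V_GS)/R = (7.93 − 1.7) / 4.38 = 1.42 mA.

I_D = 1.42 mA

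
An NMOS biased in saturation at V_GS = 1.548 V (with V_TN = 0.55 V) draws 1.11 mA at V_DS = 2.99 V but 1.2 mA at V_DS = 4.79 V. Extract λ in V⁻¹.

λ = 0.0521 V⁻¹

With V_GS fixed, I_D ∝ (1 + λ V_DS) in saturation, so I_D2/I_D1 = (1 + λ V_DS2)/(1 + λ V_DS1).
1.2/1.11 = 1.081 = (1 + 4.79 λ)/(1 + 2.99 λ).
Solving: λ (I_D1 V_DS2 − I_D2 V_DS1) = I_D2 − I_D1, so λ = (1.2 − 1.11) / (1.11 × 4.79 − 1.2 × 2.99) = 0.09 / 1.73 = 0.0521 V⁻¹.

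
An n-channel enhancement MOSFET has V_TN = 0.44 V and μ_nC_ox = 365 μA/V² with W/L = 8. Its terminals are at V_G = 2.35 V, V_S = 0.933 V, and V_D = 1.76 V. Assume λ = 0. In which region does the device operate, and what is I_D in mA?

V_GS = V_G − V_S = 2.35 − 0.933 = 1.42 V; V_DS = V_D − V_S = 1.76 − 0.933 = 0.827 V.
k_n = μ_nC_ox · (W/L) = 2.92 mA/V².
V_ov = V_GS − V_TN = 1.42 − 0.44 = 0.977 V.
Since V_DS = 0.827 V < V_ov = 0.977 V, the device is in the triode region.
I_D = k_n [V_ov · V_DS − ½ V_DS²] = 2.92 × [0.977 × 0.827 − 0.5 × 0.827²] = 1.36 mA.

Triode; I_D = 1.36 mA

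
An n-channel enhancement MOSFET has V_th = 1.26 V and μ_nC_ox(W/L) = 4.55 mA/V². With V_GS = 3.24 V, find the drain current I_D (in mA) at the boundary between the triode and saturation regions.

I_D = 8.92 mA

At the boundary V_DS = V_ov = V_GS − V_th = 3.24 − 1.26 = 1.98 V.
I_D = ½ k_n V_ov² = 0.5 × 4.55 × 1.98² = 8.92 mA.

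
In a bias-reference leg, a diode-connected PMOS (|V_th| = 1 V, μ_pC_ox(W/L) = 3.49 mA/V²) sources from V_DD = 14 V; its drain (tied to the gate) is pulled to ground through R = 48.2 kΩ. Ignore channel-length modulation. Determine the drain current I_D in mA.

With gate tied to drain, V_SG = V_SD ≥ V_SG − |V_th|, so the device is in saturation.
KCL at the drain: ½ k_p (V_SG − |V_th|)² = (V_DD − V_SG)/R.
Let x = V_SG − 1. Then 84.1 x² + x − 13 = 0, giving x = 0.387 V (positive root), so V_SG = 1.39 V.
I_D = (V_DD − V_SG)/R = (14 − 1.39) / 48.2 = 0.262 mA.

I_D = 0.262 mA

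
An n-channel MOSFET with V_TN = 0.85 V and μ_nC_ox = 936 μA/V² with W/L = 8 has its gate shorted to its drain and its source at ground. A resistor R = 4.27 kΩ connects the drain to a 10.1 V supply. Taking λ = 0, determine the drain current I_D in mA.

I_D = 2.00 mA

With gate tied to drain, V_GS = V_DS ≥ V_GS − V_TN, so the device is in saturation.
k_n = μ_nC_ox · (W/L) = 7.488 mA/V².
KCL at the drain: ½ k_n (V_GS − V_TN)² = (V_DD − V_GS)/R.
Let x = V_GS − 0.85. Then 16 x² + x − 9.25 = 0, giving x = 0.73 V (positive root), so V_GS = 1.58 V.
I_D = (V_DD − V_GS)/R = (10.1 − 1.58) / 4.27 = 2 mA.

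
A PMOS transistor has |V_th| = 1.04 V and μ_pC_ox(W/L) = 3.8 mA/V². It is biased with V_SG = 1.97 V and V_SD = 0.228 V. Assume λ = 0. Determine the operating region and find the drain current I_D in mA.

V_ov = V_SG − |V_th| = 1.97 − 1.04 = 0.93 V.
Since V_SD = 0.228 V < V_ov = 0.93 V, the device is in the triode region.
I_D = k_p [V_ov · V_SD − ½ V_SD²] = 3.8 × [0.93 × 0.228 − 0.5 × 0.228²] = 0.707 mA.

Triode; I_D = 0.707 mA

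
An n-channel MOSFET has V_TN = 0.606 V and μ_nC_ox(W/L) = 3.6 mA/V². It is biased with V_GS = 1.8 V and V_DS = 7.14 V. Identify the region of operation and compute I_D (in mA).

V_ov = V_GS − V_TN = 1.8 − 0.606 = 1.19 V.
Since V_DS = 7.14 V ≥ V_ov = 1.19 V, the device is in saturation.
I_D = ½ k_n V_ov² = 0.5 × 3.6 × 1.19² = 2.57 mA.

Saturation; I_D = 2.57 mA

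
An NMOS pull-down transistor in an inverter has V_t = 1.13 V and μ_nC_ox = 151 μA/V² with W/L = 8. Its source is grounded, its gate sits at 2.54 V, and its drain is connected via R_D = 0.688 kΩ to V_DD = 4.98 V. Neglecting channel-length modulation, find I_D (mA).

V_GS = V_G = 2.54 V, so V_ov = 2.54 − 1.13 = 1.41 V.
k_n = μ_nC_ox · (W/L) = 1.208 mA/V².
Assume saturation: I_D = ½ k_n V_ov² = 0.5 × 1.208 × 1.41² = 1.2 mA, giving V_DS = V_DD − I_D R_D = 4.98 − 1.2 × 0.688 = 4.15 V.
V_DS = 4.15 V ≥ V_ov = 1.41 V, confirming saturation.

I_D = 1.20 mA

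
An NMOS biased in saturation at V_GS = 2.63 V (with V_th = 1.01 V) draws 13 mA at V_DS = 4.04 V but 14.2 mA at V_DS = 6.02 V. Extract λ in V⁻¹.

λ = 0.0574 V⁻¹

With V_GS fixed, I_D ∝ (1 + λ V_DS) in saturation, so I_D2/I_D1 = (1 + λ V_DS2)/(1 + λ V_DS1).
14.2/13 = 1.092 = (1 + 6.02 λ)/(1 + 4.04 λ).
Solving: λ (I_D1 V_DS2 − I_D2 V_DS1) = I_D2 − I_D1, so λ = (14.2 − 13) / (13 × 6.02 − 14.2 × 4.04) = 1.2 / 20.9 = 0.0574 V⁻¹.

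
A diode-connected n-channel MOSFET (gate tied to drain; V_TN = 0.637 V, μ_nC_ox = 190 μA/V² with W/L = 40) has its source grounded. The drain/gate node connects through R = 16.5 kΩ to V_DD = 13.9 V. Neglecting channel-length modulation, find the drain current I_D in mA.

With gate tied to drain, V_GS = V_DS ≥ V_GS − V_TN, so the device is in saturation.
k_n = μ_nC_ox · (W/L) = 7.6 mA/V².
KCL at the drain: ½ k_n (V_GS − V_TN)² = (V_DD − V_GS)/R.
Let x = V_GS − 0.637. Then 62.7 x² + x − 13.26 = 0, giving x = 0.452 V (positive root), so V_GS = 1.09 V.
I_D = (V_DD − V_GS)/R = (13.9 − 1.09) / 16.5 = 0.776 mA.

I_D = 0.776 mA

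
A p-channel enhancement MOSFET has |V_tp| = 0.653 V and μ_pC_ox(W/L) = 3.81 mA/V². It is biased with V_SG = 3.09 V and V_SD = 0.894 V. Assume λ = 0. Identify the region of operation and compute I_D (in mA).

Triode; I_D = 6.78 mA

V_ov = V_SG − |V_tp| = 3.09 − 0.653 = 2.44 V.
Since V_SD = 0.894 V < V_ov = 2.44 V, the device is in the triode region.
I_D = k_p [V_ov · V_SD − ½ V_SD²] = 3.81 × [2.44 × 0.894 − 0.5 × 0.894²] = 6.78 mA.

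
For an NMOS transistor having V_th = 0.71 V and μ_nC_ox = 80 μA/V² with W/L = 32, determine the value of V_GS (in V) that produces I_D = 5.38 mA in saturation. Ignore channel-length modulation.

V_GS = 2.76 V

k_n = μ_nC_ox · (W/L) = 2.56 mA/V².
In saturation I_D = ½ k_n (V_GS − V_th)², so V_GS − V_th = √(2 I_D / k_n) = √(2 × 5.38 / 2.56) = 2.05 V.
V_GS = 0.71 + 2.05 = 2.76 V.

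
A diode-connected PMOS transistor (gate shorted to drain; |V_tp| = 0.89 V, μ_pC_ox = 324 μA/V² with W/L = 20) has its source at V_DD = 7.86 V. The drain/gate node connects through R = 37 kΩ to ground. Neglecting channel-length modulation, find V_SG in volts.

With gate tied to drain, V_SG = V_SD ≥ V_SG − |V_tp|, so the device is in saturation.
k_p = μ_pC_ox · (W/L) = 6.48 mA/V².
KCL at the drain: ½ k_p (V_SG − |V_tp|)² = (V_DD − V_SG)/R.
Let x = V_SG − 0.89. Then 120 x² + x − 6.97 = 0, giving x = 0.237 V (positive root), so V_SG = 1.13 V.
I_D = (V_DD − V_SG)/R = (7.86 − 1.13) / 37 = 0.182 mA.

V_SG = 1.13 V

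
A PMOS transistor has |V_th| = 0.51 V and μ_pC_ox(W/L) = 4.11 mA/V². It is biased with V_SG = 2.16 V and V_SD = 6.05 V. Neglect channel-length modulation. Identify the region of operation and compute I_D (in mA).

Saturation; I_D = 5.59 mA

V_ov = V_SG − |V_th| = 2.16 − 0.51 = 1.65 V.
Since V_SD = 6.05 V ≥ V_ov = 1.65 V, the device is in saturation.
I_D = ½ k_p V_ov² = 0.5 × 4.11 × 1.65² = 5.59 mA.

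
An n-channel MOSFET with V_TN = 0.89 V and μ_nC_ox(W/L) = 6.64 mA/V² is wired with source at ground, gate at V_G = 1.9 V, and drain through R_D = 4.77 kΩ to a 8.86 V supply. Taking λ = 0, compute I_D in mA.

I_D = 1.79 mA

V_GS = V_G = 1.9 V, so V_ov = 1.9 − 0.89 = 1.01 V.
Assume saturation: I_D = ½ k_n V_ov² = 0.5 × 6.64 × 1.01² = 3.39 mA, giving V_DS = V_DD − I_D R_D = 8.86 − 3.39 × 4.77 = -7.29 V.
But -7.29 V < V_ov = 1.01 V, so the device is actually in triode.
In triode I_D = k_n[V_ov V_DS − ½ V_DS²] and I_D = (V_DD − V_DS)/R_D. Equating: 15.8 V_DS² − 32.99 V_DS + 8.86 = 0, giving V_DS = 0.317 V (the root below V_ov).
I_D = (8.86 − 0.317) / 4.77 = 1.79 mA.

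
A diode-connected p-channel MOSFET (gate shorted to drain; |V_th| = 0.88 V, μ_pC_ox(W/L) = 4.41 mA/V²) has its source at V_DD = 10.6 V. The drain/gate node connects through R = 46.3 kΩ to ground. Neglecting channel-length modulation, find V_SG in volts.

With gate tied to drain, V_SG = V_SD ≥ V_SG − |V_th|, so the device is in saturation.
KCL at the drain: ½ k_p (V_SG − |V_th|)² = (V_DD − V_SG)/R.
Let x = V_SG − 0.88. Then 102 x² + x − 9.72 = 0, giving x = 0.304 V (positive root), so V_SG = 1.18 V.
I_D = (V_DD − V_SG)/R = (10.6 − 1.18) / 46.3 = 0.203 mA.

V_SG = 1.18 V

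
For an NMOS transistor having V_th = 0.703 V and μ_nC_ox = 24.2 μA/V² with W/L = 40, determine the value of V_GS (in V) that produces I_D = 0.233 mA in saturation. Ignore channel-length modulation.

k_n = μ_nC_ox · (W/L) = 0.968 mA/V².
In saturation I_D = ½ k_n (V_GS − V_th)², so V_GS − V_th = √(2 I_D / k_n) = √(2 × 0.233 / 0.968) = 0.694 V.
V_GS = 0.703 + 0.694 = 1.4 V.

V_GS = 1.40 V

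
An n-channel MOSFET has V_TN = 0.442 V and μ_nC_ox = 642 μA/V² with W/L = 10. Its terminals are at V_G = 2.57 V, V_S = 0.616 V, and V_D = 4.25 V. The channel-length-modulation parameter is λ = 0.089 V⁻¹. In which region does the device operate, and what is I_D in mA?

Saturation; I_D = 9.71 mA

V_GS = V_G − V_S = 2.57 − 0.616 = 1.95 V; V_DS = V_D − V_S = 4.25 − 0.616 = 3.63 V.
k_n = μ_nC_ox · (W/L) = 6.42 mA/V².
V_ov = V_GS − V_TN = 1.95 − 0.442 = 1.51 V.
Since V_DS = 3.63 V ≥ V_ov = 1.51 V, the device is in saturation.
I_D = ½ k_n V_ov² (1 + λ V_DS) = 0.5 × 6.42 × 1.51² × (1 + 0.089 × 3.63) = 9.71 mA.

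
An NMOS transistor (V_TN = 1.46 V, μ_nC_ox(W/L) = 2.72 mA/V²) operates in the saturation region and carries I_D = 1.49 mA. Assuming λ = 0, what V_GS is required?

In saturation I_D = ½ k_n (V_GS − V_TN)², so V_GS − V_TN = √(2 I_D / k_n) = √(2 × 1.49 / 2.72) = 1.05 V.
V_GS = 1.46 + 1.05 = 2.51 V.

V_GS = 2.51 V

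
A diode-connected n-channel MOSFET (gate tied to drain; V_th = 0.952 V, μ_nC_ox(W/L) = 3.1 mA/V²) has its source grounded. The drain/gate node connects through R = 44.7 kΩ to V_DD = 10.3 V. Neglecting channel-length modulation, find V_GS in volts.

V_GS = 1.31 V

With gate tied to drain, V_GS = V_DS ≥ V_GS − V_th, so the device is in saturation.
KCL at the drain: ½ k_n (V_GS − V_th)² = (V_DD − V_GS)/R.
Let x = V_GS − 0.952. Then 69.3 x² + x − 9.348 = 0, giving x = 0.36 V (positive root), so V_GS = 1.31 V.
I_D = (V_DD − V_GS)/R = (10.3 − 1.31) / 44.7 = 0.201 mA.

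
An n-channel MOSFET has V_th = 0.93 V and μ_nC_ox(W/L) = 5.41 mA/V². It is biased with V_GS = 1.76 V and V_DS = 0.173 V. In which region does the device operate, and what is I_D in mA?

V_ov = V_GS − V_th = 1.76 − 0.93 = 0.83 V.
Since V_DS = 0.173 V < V_ov = 0.83 V, the device is in the triode region.
I_D = k_n [V_ov · V_DS − ½ V_DS²] = 5.41 × [0.83 × 0.173 − 0.5 × 0.173²] = 0.696 mA.

Triode; I_D = 0.696 mA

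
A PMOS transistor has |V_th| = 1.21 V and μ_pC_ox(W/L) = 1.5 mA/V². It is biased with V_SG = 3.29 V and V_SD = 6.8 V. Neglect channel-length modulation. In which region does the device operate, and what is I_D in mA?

Saturation; I_D = 3.24 mA

V_ov = V_SG − |V_th| = 3.29 − 1.21 = 2.08 V.
Since V_SD = 6.8 V ≥ V_ov = 2.08 V, the device is in saturation.
I_D = ½ k_p V_ov² = 0.5 × 1.5 × 2.08² = 3.24 mA.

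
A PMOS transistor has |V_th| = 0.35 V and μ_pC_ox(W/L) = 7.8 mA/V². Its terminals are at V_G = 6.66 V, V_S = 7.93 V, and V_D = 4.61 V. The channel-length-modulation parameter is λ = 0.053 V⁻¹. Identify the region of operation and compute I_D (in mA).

Saturation; I_D = 3.88 mA

V_SG = V_S − V_G = 7.93 − 6.66 = 1.27 V; V_SD = V_S − V_D = 7.93 − 4.61 = 3.32 V.
V_ov = V_SG − |V_th| = 1.27 − 0.35 = 0.92 V.
Since V_SD = 3.32 V ≥ V_ov = 0.92 V, the device is in saturation.
I_D = ½ k_p V_ov² (1 + λ V_SD) = 0.5 × 7.8 × 0.92² × (1 + 0.053 × 3.32) = 3.88 mA.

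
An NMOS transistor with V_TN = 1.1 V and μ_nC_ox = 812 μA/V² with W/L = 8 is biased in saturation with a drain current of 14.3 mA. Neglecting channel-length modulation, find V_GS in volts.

V_GS = 3.20 V

k_n = μ_nC_ox · (W/L) = 6.496 mA/V².
In saturation I_D = ½ k_n (V_GS − V_TN)², so V_GS − V_TN = √(2 I_D / k_n) = √(2 × 14.3 / 6.496) = 2.1 V.
V_GS = 1.1 + 2.1 = 3.2 V.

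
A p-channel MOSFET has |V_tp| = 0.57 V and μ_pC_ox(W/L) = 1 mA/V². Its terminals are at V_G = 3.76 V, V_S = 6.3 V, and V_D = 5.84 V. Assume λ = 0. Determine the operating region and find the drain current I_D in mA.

V_SG = V_S − V_G = 6.3 − 3.76 = 2.54 V; V_SD = V_S − V_D = 6.3 − 5.84 = 0.46 V.
V_ov = V_SG − |V_tp| = 2.54 − 0.57 = 1.97 V.
Since V_SD = 0.46 V < V_ov = 1.97 V, the device is in the triode region.
I_D = k_p [V_ov · V_SD − ½ V_SD²] = 1 × [1.97 × 0.46 − 0.5 × 0.46²] = 0.8 mA.

Triode; I_D = 0.800 mA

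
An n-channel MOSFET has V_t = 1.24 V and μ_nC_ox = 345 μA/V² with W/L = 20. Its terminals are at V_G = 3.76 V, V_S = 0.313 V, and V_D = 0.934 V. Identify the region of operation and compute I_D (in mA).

Triode; I_D = 8.13 mA

V_GS = V_G − V_S = 3.76 − 0.313 = 3.45 V; V_DS = V_D − V_S = 0.934 − 0.313 = 0.621 V.
k_n = μ_nC_ox · (W/L) = 6.9 mA/V².
V_ov = V_GS − V_t = 3.45 − 1.24 = 2.21 V.
Since V_DS = 0.621 V < V_ov = 2.21 V, the device is in the triode region.
I_D = k_n [V_ov · V_DS − ½ V_DS²] = 6.9 × [2.21 × 0.621 − 0.5 × 0.621²] = 8.13 mA.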